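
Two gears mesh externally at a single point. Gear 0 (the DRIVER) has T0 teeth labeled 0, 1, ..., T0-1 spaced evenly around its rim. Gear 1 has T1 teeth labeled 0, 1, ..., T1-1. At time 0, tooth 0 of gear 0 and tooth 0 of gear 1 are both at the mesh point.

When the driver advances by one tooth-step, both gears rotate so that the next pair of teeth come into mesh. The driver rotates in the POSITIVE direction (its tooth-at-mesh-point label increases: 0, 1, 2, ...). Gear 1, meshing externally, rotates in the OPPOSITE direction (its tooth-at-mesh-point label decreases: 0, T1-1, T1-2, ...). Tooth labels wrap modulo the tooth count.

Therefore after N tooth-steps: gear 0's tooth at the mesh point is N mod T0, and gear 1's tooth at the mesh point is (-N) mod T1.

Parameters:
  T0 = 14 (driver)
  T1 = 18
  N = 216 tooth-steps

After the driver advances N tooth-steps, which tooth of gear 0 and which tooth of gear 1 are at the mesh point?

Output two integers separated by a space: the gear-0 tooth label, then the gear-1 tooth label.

Answer: 6 0

Derivation:
Gear 0 (driver, T0=14): tooth at mesh = N mod T0
  216 = 15 * 14 + 6, so 216 mod 14 = 6
  gear 0 tooth = 6
Gear 1 (driven, T1=18): tooth at mesh = (-N) mod T1
  216 = 12 * 18 + 0, so 216 mod 18 = 0
  (-216) mod 18 = 0
Mesh after 216 steps: gear-0 tooth 6 meets gear-1 tooth 0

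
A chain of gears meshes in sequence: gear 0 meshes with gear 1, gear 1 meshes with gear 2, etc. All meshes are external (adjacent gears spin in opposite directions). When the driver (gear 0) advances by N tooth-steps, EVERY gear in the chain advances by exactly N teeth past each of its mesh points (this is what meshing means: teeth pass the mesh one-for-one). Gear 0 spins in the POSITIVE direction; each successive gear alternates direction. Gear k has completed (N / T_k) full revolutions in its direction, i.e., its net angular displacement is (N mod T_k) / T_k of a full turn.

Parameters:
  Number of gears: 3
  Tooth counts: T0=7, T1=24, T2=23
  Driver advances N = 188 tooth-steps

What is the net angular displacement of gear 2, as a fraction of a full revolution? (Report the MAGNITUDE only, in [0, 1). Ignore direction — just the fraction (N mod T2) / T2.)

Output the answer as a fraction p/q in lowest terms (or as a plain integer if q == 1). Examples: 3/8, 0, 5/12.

Chain of 3 gears, tooth counts: [7, 24, 23]
  gear 0: T0=7, direction=positive, advance = 188 mod 7 = 6 teeth = 6/7 turn
  gear 1: T1=24, direction=negative, advance = 188 mod 24 = 20 teeth = 20/24 turn
  gear 2: T2=23, direction=positive, advance = 188 mod 23 = 4 teeth = 4/23 turn
Gear 2: 188 mod 23 = 4
Fraction = 4 / 23 = 4/23 (gcd(4,23)=1) = 4/23

Answer: 4/23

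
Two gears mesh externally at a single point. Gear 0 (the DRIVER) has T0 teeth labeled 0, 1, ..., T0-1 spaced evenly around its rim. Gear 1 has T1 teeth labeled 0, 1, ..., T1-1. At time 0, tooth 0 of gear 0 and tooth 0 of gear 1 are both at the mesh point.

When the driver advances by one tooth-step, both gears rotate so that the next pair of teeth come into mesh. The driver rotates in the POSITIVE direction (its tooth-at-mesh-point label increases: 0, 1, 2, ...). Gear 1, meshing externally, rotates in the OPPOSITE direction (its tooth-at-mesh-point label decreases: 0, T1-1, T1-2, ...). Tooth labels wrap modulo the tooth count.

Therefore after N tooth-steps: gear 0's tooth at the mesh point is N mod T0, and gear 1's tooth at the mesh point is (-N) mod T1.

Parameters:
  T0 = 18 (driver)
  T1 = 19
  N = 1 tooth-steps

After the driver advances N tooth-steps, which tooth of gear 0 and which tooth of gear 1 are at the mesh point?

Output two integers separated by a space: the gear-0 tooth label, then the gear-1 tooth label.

Gear 0 (driver, T0=18): tooth at mesh = N mod T0
  1 = 0 * 18 + 1, so 1 mod 18 = 1
  gear 0 tooth = 1
Gear 1 (driven, T1=19): tooth at mesh = (-N) mod T1
  1 = 0 * 19 + 1, so 1 mod 19 = 1
  (-1) mod 19 = (-1) mod 19 = 19 - 1 = 18
Mesh after 1 steps: gear-0 tooth 1 meets gear-1 tooth 18

Answer: 1 18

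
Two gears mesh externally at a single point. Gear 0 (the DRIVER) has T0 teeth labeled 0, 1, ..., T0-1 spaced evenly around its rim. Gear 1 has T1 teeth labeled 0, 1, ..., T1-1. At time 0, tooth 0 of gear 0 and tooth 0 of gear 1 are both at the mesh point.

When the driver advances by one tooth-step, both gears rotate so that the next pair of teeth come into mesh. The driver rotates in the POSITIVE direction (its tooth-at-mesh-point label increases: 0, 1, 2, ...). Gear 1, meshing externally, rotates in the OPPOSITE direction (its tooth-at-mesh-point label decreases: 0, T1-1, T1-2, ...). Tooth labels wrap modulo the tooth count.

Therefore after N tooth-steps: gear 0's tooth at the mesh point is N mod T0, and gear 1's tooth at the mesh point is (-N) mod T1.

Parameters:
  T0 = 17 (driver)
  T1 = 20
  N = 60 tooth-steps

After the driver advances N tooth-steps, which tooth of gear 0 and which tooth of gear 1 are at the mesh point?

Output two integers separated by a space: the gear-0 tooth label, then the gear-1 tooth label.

Answer: 9 0

Derivation:
Gear 0 (driver, T0=17): tooth at mesh = N mod T0
  60 = 3 * 17 + 9, so 60 mod 17 = 9
  gear 0 tooth = 9
Gear 1 (driven, T1=20): tooth at mesh = (-N) mod T1
  60 = 3 * 20 + 0, so 60 mod 20 = 0
  (-60) mod 20 = 0
Mesh after 60 steps: gear-0 tooth 9 meets gear-1 tooth 0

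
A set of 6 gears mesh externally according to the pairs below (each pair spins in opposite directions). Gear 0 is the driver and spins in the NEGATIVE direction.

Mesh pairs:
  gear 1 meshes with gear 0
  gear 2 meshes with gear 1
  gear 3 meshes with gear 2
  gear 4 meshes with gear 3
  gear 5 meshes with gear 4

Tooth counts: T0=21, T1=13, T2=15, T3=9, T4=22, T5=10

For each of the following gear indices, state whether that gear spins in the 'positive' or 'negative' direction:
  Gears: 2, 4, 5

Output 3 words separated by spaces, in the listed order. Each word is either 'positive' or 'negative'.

Answer: negative negative positive

Derivation:
Gear 0 (driver): negative (depth 0)
  gear 1: meshes with gear 0 -> depth 1 -> positive (opposite of gear 0)
  gear 2: meshes with gear 1 -> depth 2 -> negative (opposite of gear 1)
  gear 3: meshes with gear 2 -> depth 3 -> positive (opposite of gear 2)
  gear 4: meshes with gear 3 -> depth 4 -> negative (opposite of gear 3)
  gear 5: meshes with gear 4 -> depth 5 -> positive (opposite of gear 4)
Queried indices 2, 4, 5 -> negative, negative, positive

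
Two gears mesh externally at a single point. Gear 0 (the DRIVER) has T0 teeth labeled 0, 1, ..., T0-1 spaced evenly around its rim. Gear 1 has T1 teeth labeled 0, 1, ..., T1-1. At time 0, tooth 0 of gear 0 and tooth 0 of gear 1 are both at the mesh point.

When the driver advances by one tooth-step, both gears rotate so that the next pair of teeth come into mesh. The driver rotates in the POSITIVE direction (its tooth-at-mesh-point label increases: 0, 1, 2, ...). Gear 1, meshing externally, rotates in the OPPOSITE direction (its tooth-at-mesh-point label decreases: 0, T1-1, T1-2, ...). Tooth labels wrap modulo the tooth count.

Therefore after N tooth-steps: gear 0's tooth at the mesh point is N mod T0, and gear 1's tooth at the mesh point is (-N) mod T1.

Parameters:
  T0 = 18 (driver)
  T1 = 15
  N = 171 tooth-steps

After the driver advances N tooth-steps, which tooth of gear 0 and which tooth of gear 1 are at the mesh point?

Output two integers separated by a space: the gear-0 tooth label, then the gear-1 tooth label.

Gear 0 (driver, T0=18): tooth at mesh = N mod T0
  171 = 9 * 18 + 9, so 171 mod 18 = 9
  gear 0 tooth = 9
Gear 1 (driven, T1=15): tooth at mesh = (-N) mod T1
  171 = 11 * 15 + 6, so 171 mod 15 = 6
  (-171) mod 15 = (-6) mod 15 = 15 - 6 = 9
Mesh after 171 steps: gear-0 tooth 9 meets gear-1 tooth 9

Answer: 9 9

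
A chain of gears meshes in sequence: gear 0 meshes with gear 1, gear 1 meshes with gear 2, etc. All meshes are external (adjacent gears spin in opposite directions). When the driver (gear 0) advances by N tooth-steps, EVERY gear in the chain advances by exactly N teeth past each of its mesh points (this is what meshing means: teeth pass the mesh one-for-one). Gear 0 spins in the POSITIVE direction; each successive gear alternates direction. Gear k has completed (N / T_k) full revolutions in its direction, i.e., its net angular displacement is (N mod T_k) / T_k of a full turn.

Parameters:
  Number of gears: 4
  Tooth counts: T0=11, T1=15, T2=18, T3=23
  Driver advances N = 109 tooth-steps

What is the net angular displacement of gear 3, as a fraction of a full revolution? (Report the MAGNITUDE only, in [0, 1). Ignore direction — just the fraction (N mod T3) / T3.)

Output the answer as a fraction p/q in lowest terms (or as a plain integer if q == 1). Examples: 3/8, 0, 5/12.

Answer: 17/23

Derivation:
Chain of 4 gears, tooth counts: [11, 15, 18, 23]
  gear 0: T0=11, direction=positive, advance = 109 mod 11 = 10 teeth = 10/11 turn
  gear 1: T1=15, direction=negative, advance = 109 mod 15 = 4 teeth = 4/15 turn
  gear 2: T2=18, direction=positive, advance = 109 mod 18 = 1 teeth = 1/18 turn
  gear 3: T3=23, direction=negative, advance = 109 mod 23 = 17 teeth = 17/23 turn
Gear 3: 109 mod 23 = 17
Fraction = 17 / 23 = 17/23 (gcd(17,23)=1) = 17/23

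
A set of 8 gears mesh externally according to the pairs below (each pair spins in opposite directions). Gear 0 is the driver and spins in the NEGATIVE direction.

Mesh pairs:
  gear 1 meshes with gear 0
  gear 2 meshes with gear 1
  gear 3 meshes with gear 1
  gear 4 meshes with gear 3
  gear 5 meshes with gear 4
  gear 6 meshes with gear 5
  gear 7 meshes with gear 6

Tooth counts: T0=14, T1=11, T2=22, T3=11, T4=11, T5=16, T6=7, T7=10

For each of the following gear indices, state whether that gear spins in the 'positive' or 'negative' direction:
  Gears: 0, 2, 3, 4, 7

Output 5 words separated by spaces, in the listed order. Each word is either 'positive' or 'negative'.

Answer: negative negative negative positive negative

Derivation:
Gear 0 (driver): negative (depth 0)
  gear 1: meshes with gear 0 -> depth 1 -> positive (opposite of gear 0)
  gear 2: meshes with gear 1 -> depth 2 -> negative (opposite of gear 1)
  gear 3: meshes with gear 1 -> depth 2 -> negative (opposite of gear 1)
  gear 4: meshes with gear 3 -> depth 3 -> positive (opposite of gear 3)
  gear 5: meshes with gear 4 -> depth 4 -> negative (opposite of gear 4)
  gear 6: meshes with gear 5 -> depth 5 -> positive (opposite of gear 5)
  gear 7: meshes with gear 6 -> depth 6 -> negative (opposite of gear 6)
Queried indices 0, 2, 3, 4, 7 -> negative, negative, negative, positive, negative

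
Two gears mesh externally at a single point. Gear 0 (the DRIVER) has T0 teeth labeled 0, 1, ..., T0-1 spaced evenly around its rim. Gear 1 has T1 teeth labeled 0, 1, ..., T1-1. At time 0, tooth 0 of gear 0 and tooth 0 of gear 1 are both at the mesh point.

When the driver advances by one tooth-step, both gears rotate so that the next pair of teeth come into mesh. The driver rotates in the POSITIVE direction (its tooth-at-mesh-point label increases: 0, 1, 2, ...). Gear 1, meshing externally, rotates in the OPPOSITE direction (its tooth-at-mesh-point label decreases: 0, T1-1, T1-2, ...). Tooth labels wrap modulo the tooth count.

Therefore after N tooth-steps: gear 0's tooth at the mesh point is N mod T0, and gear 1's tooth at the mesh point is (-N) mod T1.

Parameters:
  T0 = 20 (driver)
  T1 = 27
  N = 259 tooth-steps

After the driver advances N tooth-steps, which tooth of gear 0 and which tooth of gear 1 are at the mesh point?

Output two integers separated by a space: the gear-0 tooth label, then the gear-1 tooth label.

Answer: 19 11

Derivation:
Gear 0 (driver, T0=20): tooth at mesh = N mod T0
  259 = 12 * 20 + 19, so 259 mod 20 = 19
  gear 0 tooth = 19
Gear 1 (driven, T1=27): tooth at mesh = (-N) mod T1
  259 = 9 * 27 + 16, so 259 mod 27 = 16
  (-259) mod 27 = (-16) mod 27 = 27 - 16 = 11
Mesh after 259 steps: gear-0 tooth 19 meets gear-1 tooth 11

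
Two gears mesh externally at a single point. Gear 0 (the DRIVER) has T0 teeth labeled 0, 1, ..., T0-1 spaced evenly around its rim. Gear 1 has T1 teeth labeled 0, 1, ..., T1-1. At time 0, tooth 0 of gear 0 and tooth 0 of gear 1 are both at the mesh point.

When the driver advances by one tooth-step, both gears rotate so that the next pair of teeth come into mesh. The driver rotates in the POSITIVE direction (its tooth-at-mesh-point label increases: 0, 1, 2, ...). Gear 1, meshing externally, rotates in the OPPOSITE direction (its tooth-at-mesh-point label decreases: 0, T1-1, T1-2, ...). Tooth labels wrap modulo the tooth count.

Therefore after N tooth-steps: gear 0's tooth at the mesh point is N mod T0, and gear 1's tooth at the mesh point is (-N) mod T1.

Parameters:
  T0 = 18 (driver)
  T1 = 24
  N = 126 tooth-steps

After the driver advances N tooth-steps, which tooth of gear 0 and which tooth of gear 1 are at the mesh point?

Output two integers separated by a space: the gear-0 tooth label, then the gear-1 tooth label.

Gear 0 (driver, T0=18): tooth at mesh = N mod T0
  126 = 7 * 18 + 0, so 126 mod 18 = 0
  gear 0 tooth = 0
Gear 1 (driven, T1=24): tooth at mesh = (-N) mod T1
  126 = 5 * 24 + 6, so 126 mod 24 = 6
  (-126) mod 24 = (-6) mod 24 = 24 - 6 = 18
Mesh after 126 steps: gear-0 tooth 0 meets gear-1 tooth 18

Answer: 0 18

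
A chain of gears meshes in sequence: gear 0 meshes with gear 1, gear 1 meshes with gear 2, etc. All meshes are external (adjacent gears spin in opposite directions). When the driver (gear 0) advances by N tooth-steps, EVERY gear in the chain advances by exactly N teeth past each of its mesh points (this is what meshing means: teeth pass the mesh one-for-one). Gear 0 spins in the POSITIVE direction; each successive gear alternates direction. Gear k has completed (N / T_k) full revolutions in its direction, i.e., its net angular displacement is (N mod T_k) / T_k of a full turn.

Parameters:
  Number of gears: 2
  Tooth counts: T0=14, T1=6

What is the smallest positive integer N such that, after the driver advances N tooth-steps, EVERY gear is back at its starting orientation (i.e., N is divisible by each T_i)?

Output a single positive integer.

Gear k returns to start when N is a multiple of T_k.
All gears at start simultaneously when N is a common multiple of [14, 6]; the smallest such N is lcm(14, 6).
Start: lcm = T0 = 14
Fold in T1=6: gcd(14, 6) = 2; lcm(14, 6) = 14 * 6 / 2 = 84 / 2 = 42
Full cycle length = 42

Answer: 42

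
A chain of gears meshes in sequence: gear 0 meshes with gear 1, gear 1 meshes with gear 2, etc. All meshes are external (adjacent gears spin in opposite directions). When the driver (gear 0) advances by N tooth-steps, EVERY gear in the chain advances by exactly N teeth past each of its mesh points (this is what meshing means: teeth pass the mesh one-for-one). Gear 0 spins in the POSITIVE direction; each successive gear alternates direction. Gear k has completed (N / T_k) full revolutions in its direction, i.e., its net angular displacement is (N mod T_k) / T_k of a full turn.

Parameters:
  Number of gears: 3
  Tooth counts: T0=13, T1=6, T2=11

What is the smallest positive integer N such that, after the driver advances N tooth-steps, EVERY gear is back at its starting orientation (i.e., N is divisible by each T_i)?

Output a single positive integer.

Gear k returns to start when N is a multiple of T_k.
All gears at start simultaneously when N is a common multiple of [13, 6, 11]; the smallest such N is lcm(13, 6, 11).
Start: lcm = T0 = 13
Fold in T1=6: gcd(13, 6) = 1; lcm(13, 6) = 13 * 6 / 1 = 78 / 1 = 78
Fold in T2=11: gcd(78, 11) = 1; lcm(78, 11) = 78 * 11 / 1 = 858 / 1 = 858
Full cycle length = 858

Answer: 858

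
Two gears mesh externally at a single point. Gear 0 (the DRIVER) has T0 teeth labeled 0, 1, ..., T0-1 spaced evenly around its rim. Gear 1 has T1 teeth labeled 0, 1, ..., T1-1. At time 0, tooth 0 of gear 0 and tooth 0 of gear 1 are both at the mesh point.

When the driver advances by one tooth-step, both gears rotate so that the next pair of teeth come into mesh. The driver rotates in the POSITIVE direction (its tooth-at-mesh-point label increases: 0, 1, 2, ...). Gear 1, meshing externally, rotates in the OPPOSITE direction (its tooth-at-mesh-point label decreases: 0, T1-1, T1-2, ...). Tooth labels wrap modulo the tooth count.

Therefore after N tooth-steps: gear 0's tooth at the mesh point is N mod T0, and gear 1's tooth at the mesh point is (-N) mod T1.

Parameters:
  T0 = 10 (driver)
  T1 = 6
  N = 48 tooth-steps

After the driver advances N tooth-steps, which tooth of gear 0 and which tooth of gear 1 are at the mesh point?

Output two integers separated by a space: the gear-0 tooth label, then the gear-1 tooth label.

Answer: 8 0

Derivation:
Gear 0 (driver, T0=10): tooth at mesh = N mod T0
  48 = 4 * 10 + 8, so 48 mod 10 = 8
  gear 0 tooth = 8
Gear 1 (driven, T1=6): tooth at mesh = (-N) mod T1
  48 = 8 * 6 + 0, so 48 mod 6 = 0
  (-48) mod 6 = 0
Mesh after 48 steps: gear-0 tooth 8 meets gear-1 tooth 0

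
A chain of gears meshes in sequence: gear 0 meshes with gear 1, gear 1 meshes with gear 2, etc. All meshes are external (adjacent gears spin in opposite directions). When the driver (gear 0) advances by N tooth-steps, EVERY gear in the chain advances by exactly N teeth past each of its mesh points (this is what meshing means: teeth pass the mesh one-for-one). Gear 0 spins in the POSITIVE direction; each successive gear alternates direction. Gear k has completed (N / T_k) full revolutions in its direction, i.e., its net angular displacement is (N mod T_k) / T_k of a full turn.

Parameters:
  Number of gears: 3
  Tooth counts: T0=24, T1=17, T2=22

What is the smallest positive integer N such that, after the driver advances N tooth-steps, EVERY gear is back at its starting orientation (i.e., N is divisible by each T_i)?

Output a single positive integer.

Gear k returns to start when N is a multiple of T_k.
All gears at start simultaneously when N is a common multiple of [24, 17, 22]; the smallest such N is lcm(24, 17, 22).
Start: lcm = T0 = 24
Fold in T1=17: gcd(24, 17) = 1; lcm(24, 17) = 24 * 17 / 1 = 408 / 1 = 408
Fold in T2=22: gcd(408, 22) = 2; lcm(408, 22) = 408 * 22 / 2 = 8976 / 2 = 4488
Full cycle length = 4488

Answer: 4488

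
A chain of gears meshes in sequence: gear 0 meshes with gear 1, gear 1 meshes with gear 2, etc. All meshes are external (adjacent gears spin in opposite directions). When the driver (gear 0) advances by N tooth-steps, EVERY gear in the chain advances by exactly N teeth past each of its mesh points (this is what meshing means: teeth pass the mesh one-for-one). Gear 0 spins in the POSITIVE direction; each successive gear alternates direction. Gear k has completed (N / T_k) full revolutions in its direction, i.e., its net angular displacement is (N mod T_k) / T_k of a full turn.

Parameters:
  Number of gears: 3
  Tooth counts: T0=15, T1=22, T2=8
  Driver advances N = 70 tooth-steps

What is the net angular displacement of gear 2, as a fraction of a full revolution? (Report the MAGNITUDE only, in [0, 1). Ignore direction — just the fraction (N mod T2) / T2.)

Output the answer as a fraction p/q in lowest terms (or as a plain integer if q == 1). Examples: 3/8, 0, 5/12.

Answer: 3/4

Derivation:
Chain of 3 gears, tooth counts: [15, 22, 8]
  gear 0: T0=15, direction=positive, advance = 70 mod 15 = 10 teeth = 10/15 turn
  gear 1: T1=22, direction=negative, advance = 70 mod 22 = 4 teeth = 4/22 turn
  gear 2: T2=8, direction=positive, advance = 70 mod 8 = 6 teeth = 6/8 turn
Gear 2: 70 mod 8 = 6
Fraction = 6 / 8 = 3/4 (gcd(6,8)=2) = 3/4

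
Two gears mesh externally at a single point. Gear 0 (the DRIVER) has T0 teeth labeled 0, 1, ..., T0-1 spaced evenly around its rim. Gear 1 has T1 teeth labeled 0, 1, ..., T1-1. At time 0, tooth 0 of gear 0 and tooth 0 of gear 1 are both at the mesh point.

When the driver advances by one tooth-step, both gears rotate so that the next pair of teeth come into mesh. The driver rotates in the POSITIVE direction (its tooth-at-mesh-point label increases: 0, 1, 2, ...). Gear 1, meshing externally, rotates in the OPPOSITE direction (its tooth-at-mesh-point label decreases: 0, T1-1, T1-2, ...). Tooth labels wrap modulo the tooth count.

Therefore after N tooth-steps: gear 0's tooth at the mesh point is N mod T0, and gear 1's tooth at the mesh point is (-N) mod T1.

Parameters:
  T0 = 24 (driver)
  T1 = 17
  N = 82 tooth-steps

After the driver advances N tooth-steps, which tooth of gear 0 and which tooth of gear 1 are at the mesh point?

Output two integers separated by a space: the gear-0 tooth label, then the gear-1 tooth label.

Answer: 10 3

Derivation:
Gear 0 (driver, T0=24): tooth at mesh = N mod T0
  82 = 3 * 24 + 10, so 82 mod 24 = 10
  gear 0 tooth = 10
Gear 1 (driven, T1=17): tooth at mesh = (-N) mod T1
  82 = 4 * 17 + 14, so 82 mod 17 = 14
  (-82) mod 17 = (-14) mod 17 = 17 - 14 = 3
Mesh after 82 steps: gear-0 tooth 10 meets gear-1 tooth 3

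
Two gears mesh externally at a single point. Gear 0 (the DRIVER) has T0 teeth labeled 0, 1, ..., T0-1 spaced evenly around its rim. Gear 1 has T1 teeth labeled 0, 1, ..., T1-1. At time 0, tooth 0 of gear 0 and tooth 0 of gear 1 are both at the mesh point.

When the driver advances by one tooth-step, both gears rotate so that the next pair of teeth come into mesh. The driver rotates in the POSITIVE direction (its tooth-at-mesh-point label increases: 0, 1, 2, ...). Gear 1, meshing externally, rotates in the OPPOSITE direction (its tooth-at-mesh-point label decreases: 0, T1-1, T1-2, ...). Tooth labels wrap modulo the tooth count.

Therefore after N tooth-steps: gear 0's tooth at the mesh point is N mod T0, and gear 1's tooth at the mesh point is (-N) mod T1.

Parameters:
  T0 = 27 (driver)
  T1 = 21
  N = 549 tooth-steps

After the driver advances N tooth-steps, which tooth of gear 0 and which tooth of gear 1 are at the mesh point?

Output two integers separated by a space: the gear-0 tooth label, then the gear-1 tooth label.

Gear 0 (driver, T0=27): tooth at mesh = N mod T0
  549 = 20 * 27 + 9, so 549 mod 27 = 9
  gear 0 tooth = 9
Gear 1 (driven, T1=21): tooth at mesh = (-N) mod T1
  549 = 26 * 21 + 3, so 549 mod 21 = 3
  (-549) mod 21 = (-3) mod 21 = 21 - 3 = 18
Mesh after 549 steps: gear-0 tooth 9 meets gear-1 tooth 18

Answer: 9 18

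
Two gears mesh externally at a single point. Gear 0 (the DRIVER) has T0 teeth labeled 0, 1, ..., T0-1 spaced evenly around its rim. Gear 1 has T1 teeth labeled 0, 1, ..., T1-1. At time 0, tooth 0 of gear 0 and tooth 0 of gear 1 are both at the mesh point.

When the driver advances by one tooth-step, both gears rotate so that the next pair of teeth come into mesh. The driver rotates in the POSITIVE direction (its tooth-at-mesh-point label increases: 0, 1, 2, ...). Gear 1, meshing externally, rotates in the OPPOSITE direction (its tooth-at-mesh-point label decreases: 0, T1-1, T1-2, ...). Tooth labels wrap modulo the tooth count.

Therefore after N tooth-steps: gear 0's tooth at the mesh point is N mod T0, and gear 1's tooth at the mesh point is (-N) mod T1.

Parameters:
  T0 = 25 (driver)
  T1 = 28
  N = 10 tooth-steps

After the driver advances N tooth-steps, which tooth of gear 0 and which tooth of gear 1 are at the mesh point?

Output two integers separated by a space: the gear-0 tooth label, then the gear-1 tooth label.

Answer: 10 18

Derivation:
Gear 0 (driver, T0=25): tooth at mesh = N mod T0
  10 = 0 * 25 + 10, so 10 mod 25 = 10
  gear 0 tooth = 10
Gear 1 (driven, T1=28): tooth at mesh = (-N) mod T1
  10 = 0 * 28 + 10, so 10 mod 28 = 10
  (-10) mod 28 = (-10) mod 28 = 28 - 10 = 18
Mesh after 10 steps: gear-0 tooth 10 meets gear-1 tooth 18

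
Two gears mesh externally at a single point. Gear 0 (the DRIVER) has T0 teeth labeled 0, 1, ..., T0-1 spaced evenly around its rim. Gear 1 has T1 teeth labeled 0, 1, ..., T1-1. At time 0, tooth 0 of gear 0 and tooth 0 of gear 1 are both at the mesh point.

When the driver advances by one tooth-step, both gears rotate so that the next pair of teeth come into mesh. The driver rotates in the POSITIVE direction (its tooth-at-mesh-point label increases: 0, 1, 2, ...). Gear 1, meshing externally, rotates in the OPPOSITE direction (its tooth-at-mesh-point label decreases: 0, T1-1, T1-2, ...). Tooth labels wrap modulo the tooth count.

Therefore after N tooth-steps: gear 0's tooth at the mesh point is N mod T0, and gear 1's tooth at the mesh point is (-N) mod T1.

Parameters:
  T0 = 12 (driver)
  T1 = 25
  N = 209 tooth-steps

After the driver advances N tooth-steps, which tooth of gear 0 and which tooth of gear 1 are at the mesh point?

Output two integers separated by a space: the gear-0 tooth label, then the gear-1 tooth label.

Answer: 5 16

Derivation:
Gear 0 (driver, T0=12): tooth at mesh = N mod T0
  209 = 17 * 12 + 5, so 209 mod 12 = 5
  gear 0 tooth = 5
Gear 1 (driven, T1=25): tooth at mesh = (-N) mod T1
  209 = 8 * 25 + 9, so 209 mod 25 = 9
  (-209) mod 25 = (-9) mod 25 = 25 - 9 = 16
Mesh after 209 steps: gear-0 tooth 5 meets gear-1 tooth 16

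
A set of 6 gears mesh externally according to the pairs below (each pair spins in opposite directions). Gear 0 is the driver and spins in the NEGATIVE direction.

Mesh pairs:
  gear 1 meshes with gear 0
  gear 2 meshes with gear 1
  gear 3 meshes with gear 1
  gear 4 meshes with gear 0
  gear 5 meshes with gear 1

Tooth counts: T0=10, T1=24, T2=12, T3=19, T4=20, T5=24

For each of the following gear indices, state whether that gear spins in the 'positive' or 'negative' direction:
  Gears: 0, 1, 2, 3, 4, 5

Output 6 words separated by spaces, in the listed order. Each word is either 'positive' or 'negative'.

Answer: negative positive negative negative positive negative

Derivation:
Gear 0 (driver): negative (depth 0)
  gear 1: meshes with gear 0 -> depth 1 -> positive (opposite of gear 0)
  gear 2: meshes with gear 1 -> depth 2 -> negative (opposite of gear 1)
  gear 3: meshes with gear 1 -> depth 2 -> negative (opposite of gear 1)
  gear 4: meshes with gear 0 -> depth 1 -> positive (opposite of gear 0)
  gear 5: meshes with gear 1 -> depth 2 -> negative (opposite of gear 1)
Queried indices 0, 1, 2, 3, 4, 5 -> negative, positive, negative, negative, positive, negative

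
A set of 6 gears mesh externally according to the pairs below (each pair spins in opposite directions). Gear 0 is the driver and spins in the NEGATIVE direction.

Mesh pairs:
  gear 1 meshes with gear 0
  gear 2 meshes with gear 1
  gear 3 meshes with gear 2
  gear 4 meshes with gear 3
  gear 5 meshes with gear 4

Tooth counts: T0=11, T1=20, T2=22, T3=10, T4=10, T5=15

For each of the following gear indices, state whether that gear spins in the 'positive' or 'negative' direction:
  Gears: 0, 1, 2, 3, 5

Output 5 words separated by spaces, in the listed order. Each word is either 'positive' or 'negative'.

Gear 0 (driver): negative (depth 0)
  gear 1: meshes with gear 0 -> depth 1 -> positive (opposite of gear 0)
  gear 2: meshes with gear 1 -> depth 2 -> negative (opposite of gear 1)
  gear 3: meshes with gear 2 -> depth 3 -> positive (opposite of gear 2)
  gear 4: meshes with gear 3 -> depth 4 -> negative (opposite of gear 3)
  gear 5: meshes with gear 4 -> depth 5 -> positive (opposite of gear 4)
Queried indices 0, 1, 2, 3, 5 -> negative, positive, negative, positive, positive

Answer: negative positive negative positive positive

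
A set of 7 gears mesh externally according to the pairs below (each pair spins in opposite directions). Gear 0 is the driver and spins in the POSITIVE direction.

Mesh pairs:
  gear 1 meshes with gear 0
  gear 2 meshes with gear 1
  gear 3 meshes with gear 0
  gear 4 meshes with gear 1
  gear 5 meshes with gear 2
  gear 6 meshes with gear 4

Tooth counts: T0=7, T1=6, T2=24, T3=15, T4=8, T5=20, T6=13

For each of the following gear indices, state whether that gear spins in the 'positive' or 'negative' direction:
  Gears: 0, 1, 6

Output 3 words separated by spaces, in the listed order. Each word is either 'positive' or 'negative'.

Gear 0 (driver): positive (depth 0)
  gear 1: meshes with gear 0 -> depth 1 -> negative (opposite of gear 0)
  gear 2: meshes with gear 1 -> depth 2 -> positive (opposite of gear 1)
  gear 3: meshes with gear 0 -> depth 1 -> negative (opposite of gear 0)
  gear 4: meshes with gear 1 -> depth 2 -> positive (opposite of gear 1)
  gear 5: meshes with gear 2 -> depth 3 -> negative (opposite of gear 2)
  gear 6: meshes with gear 4 -> depth 3 -> negative (opposite of gear 4)
Queried indices 0, 1, 6 -> positive, negative, negative

Answer: positive negative negative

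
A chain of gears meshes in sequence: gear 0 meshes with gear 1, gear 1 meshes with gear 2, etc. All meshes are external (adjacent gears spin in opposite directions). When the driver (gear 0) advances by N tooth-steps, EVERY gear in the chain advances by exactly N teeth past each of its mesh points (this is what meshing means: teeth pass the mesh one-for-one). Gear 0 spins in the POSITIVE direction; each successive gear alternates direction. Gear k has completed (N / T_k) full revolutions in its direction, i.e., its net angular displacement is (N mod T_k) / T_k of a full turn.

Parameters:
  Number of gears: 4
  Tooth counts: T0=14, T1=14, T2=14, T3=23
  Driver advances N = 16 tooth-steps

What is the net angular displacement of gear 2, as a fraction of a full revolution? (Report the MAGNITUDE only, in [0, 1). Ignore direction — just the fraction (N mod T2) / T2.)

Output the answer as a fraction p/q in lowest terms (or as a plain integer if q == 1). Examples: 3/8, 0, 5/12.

Answer: 1/7

Derivation:
Chain of 4 gears, tooth counts: [14, 14, 14, 23]
  gear 0: T0=14, direction=positive, advance = 16 mod 14 = 2 teeth = 2/14 turn
  gear 1: T1=14, direction=negative, advance = 16 mod 14 = 2 teeth = 2/14 turn
  gear 2: T2=14, direction=positive, advance = 16 mod 14 = 2 teeth = 2/14 turn
  gear 3: T3=23, direction=negative, advance = 16 mod 23 = 16 teeth = 16/23 turn
Gear 2: 16 mod 14 = 2
Fraction = 2 / 14 = 1/7 (gcd(2,14)=2) = 1/7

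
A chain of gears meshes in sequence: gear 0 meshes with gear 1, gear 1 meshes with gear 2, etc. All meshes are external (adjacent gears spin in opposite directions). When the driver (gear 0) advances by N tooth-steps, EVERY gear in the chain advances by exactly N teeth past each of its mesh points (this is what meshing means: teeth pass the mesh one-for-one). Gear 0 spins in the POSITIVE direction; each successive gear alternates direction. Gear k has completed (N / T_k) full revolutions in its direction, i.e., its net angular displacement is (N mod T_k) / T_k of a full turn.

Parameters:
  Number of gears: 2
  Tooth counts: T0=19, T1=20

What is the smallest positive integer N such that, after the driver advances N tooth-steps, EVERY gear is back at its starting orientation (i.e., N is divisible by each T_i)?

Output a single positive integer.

Gear k returns to start when N is a multiple of T_k.
All gears at start simultaneously when N is a common multiple of [19, 20]; the smallest such N is lcm(19, 20).
Start: lcm = T0 = 19
Fold in T1=20: gcd(19, 20) = 1; lcm(19, 20) = 19 * 20 / 1 = 380 / 1 = 380
Full cycle length = 380

Answer: 380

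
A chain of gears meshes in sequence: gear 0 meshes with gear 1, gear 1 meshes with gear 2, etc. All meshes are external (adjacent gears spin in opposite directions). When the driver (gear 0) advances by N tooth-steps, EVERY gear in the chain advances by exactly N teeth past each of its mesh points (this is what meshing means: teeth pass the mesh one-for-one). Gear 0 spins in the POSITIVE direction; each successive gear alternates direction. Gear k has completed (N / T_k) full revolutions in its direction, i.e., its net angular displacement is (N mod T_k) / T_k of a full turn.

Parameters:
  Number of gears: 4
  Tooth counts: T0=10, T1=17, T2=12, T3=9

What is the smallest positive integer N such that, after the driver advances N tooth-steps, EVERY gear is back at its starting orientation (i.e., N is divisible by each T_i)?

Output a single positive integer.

Gear k returns to start when N is a multiple of T_k.
All gears at start simultaneously when N is a common multiple of [10, 17, 12, 9]; the smallest such N is lcm(10, 17, 12, 9).
Start: lcm = T0 = 10
Fold in T1=17: gcd(10, 17) = 1; lcm(10, 17) = 10 * 17 / 1 = 170 / 1 = 170
Fold in T2=12: gcd(170, 12) = 2; lcm(170, 12) = 170 * 12 / 2 = 2040 / 2 = 1020
Fold in T3=9: gcd(1020, 9) = 3; lcm(1020, 9) = 1020 * 9 / 3 = 9180 / 3 = 3060
Full cycle length = 3060

Answer: 3060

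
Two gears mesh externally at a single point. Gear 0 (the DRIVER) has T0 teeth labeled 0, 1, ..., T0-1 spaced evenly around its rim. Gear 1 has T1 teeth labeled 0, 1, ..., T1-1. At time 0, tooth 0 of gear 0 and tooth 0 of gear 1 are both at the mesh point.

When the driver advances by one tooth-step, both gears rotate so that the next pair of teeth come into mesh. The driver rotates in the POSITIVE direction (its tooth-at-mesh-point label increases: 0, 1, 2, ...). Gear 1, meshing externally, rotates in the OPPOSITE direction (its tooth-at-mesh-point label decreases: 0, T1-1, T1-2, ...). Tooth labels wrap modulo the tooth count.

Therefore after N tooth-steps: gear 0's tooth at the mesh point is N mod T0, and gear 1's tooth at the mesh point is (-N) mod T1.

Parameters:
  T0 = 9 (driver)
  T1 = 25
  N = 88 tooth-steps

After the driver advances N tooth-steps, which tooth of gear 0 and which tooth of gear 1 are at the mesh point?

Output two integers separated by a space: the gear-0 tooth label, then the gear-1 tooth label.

Answer: 7 12

Derivation:
Gear 0 (driver, T0=9): tooth at mesh = N mod T0
  88 = 9 * 9 + 7, so 88 mod 9 = 7
  gear 0 tooth = 7
Gear 1 (driven, T1=25): tooth at mesh = (-N) mod T1
  88 = 3 * 25 + 13, so 88 mod 25 = 13
  (-88) mod 25 = (-13) mod 25 = 25 - 13 = 12
Mesh after 88 steps: gear-0 tooth 7 meets gear-1 tooth 12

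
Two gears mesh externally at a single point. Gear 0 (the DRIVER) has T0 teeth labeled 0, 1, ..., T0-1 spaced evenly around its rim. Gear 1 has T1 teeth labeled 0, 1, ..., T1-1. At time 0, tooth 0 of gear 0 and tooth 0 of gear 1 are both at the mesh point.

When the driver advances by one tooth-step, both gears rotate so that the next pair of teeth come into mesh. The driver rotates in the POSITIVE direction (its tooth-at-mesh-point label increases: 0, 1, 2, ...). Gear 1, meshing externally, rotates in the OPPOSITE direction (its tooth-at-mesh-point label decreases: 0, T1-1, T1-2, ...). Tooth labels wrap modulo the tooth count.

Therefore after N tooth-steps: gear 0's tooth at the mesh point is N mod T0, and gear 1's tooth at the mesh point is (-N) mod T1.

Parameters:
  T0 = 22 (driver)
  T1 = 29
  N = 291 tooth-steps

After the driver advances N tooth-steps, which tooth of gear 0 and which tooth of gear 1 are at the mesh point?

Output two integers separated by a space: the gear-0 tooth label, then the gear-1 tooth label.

Answer: 5 28

Derivation:
Gear 0 (driver, T0=22): tooth at mesh = N mod T0
  291 = 13 * 22 + 5, so 291 mod 22 = 5
  gear 0 tooth = 5
Gear 1 (driven, T1=29): tooth at mesh = (-N) mod T1
  291 = 10 * 29 + 1, so 291 mod 29 = 1
  (-291) mod 29 = (-1) mod 29 = 29 - 1 = 28
Mesh after 291 steps: gear-0 tooth 5 meets gear-1 tooth 28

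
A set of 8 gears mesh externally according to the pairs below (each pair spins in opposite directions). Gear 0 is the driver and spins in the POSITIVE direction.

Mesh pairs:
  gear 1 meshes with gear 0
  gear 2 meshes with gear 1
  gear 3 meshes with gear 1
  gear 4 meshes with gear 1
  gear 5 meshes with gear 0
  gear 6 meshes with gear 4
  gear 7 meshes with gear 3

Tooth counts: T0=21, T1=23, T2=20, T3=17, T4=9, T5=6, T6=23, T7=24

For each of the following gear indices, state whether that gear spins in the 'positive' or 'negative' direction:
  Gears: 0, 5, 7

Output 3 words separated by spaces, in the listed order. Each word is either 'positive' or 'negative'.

Answer: positive negative negative

Derivation:
Gear 0 (driver): positive (depth 0)
  gear 1: meshes with gear 0 -> depth 1 -> negative (opposite of gear 0)
  gear 2: meshes with gear 1 -> depth 2 -> positive (opposite of gear 1)
  gear 3: meshes with gear 1 -> depth 2 -> positive (opposite of gear 1)
  gear 4: meshes with gear 1 -> depth 2 -> positive (opposite of gear 1)
  gear 5: meshes with gear 0 -> depth 1 -> negative (opposite of gear 0)
  gear 6: meshes with gear 4 -> depth 3 -> negative (opposite of gear 4)
  gear 7: meshes with gear 3 -> depth 3 -> negative (opposite of gear 3)
Queried indices 0, 5, 7 -> positive, negative, negative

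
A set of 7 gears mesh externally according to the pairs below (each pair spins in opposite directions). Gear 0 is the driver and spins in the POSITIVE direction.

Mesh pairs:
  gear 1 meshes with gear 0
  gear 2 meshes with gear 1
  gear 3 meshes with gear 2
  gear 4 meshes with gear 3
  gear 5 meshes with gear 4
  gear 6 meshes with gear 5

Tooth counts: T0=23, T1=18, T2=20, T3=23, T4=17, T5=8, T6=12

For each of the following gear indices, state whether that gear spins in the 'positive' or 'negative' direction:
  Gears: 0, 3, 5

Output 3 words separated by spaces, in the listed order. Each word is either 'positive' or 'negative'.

Answer: positive negative negative

Derivation:
Gear 0 (driver): positive (depth 0)
  gear 1: meshes with gear 0 -> depth 1 -> negative (opposite of gear 0)
  gear 2: meshes with gear 1 -> depth 2 -> positive (opposite of gear 1)
  gear 3: meshes with gear 2 -> depth 3 -> negative (opposite of gear 2)
  gear 4: meshes with gear 3 -> depth 4 -> positive (opposite of gear 3)
  gear 5: meshes with gear 4 -> depth 5 -> negative (opposite of gear 4)
  gear 6: meshes with gear 5 -> depth 6 -> positive (opposite of gear 5)
Queried indices 0, 3, 5 -> positive, negative, negative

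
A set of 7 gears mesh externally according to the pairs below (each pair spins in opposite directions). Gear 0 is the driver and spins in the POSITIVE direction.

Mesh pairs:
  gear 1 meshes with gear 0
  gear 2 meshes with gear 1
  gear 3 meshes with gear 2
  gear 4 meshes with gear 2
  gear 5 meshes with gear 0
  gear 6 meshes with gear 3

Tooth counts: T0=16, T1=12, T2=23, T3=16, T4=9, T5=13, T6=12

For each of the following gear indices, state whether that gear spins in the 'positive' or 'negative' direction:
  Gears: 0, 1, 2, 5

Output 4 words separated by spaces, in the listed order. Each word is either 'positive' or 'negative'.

Answer: positive negative positive negative

Derivation:
Gear 0 (driver): positive (depth 0)
  gear 1: meshes with gear 0 -> depth 1 -> negative (opposite of gear 0)
  gear 2: meshes with gear 1 -> depth 2 -> positive (opposite of gear 1)
  gear 3: meshes with gear 2 -> depth 3 -> negative (opposite of gear 2)
  gear 4: meshes with gear 2 -> depth 3 -> negative (opposite of gear 2)
  gear 5: meshes with gear 0 -> depth 1 -> negative (opposite of gear 0)
  gear 6: meshes with gear 3 -> depth 4 -> positive (opposite of gear 3)
Queried indices 0, 1, 2, 5 -> positive, negative, positive, negative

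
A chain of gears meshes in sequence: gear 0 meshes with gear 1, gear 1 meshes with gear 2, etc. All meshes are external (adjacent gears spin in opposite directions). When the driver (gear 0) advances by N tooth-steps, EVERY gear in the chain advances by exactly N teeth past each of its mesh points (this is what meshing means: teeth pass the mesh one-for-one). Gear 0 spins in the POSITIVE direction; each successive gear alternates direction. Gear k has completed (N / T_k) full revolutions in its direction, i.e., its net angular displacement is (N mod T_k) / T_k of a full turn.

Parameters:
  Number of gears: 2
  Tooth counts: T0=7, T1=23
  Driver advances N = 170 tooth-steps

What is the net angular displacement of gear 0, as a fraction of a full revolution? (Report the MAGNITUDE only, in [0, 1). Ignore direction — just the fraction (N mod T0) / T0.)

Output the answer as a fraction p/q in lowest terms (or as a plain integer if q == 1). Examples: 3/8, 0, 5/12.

Chain of 2 gears, tooth counts: [7, 23]
  gear 0: T0=7, direction=positive, advance = 170 mod 7 = 2 teeth = 2/7 turn
  gear 1: T1=23, direction=negative, advance = 170 mod 23 = 9 teeth = 9/23 turn
Gear 0: 170 mod 7 = 2
Fraction = 2 / 7 = 2/7 (gcd(2,7)=1) = 2/7

Answer: 2/7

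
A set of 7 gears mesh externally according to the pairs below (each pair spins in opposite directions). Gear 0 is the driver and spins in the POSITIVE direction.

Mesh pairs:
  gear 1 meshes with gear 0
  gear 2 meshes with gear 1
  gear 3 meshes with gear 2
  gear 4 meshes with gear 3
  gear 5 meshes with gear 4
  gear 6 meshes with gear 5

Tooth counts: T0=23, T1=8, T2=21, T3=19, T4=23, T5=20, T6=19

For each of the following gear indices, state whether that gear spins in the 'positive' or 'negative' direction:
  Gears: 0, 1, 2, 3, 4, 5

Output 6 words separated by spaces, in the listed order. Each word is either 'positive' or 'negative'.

Answer: positive negative positive negative positive negative

Derivation:
Gear 0 (driver): positive (depth 0)
  gear 1: meshes with gear 0 -> depth 1 -> negative (opposite of gear 0)
  gear 2: meshes with gear 1 -> depth 2 -> positive (opposite of gear 1)
  gear 3: meshes with gear 2 -> depth 3 -> negative (opposite of gear 2)
  gear 4: meshes with gear 3 -> depth 4 -> positive (opposite of gear 3)
  gear 5: meshes with gear 4 -> depth 5 -> negative (opposite of gear 4)
  gear 6: meshes with gear 5 -> depth 6 -> positive (opposite of gear 5)
Queried indices 0, 1, 2, 3, 4, 5 -> positive, negative, positive, negative, positive, negative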